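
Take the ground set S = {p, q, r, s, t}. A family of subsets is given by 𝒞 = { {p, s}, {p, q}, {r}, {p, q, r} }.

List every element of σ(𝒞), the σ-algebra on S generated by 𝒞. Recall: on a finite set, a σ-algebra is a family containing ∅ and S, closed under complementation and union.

σ(𝒞) = { {}, {p}, {q}, {r}, {s}, {t}, {p, q}, {p, r}, {p, s}, {p, t}, {q, r}, {q, s}, {q, t}, {r, s}, {r, t}, {s, t}, {p, q, r}, {p, q, s}, {p, q, t}, {p, r, s}, {p, r, t}, {p, s, t}, {q, r, s}, {q, r, t}, {q, s, t}, {r, s, t}, {p, q, r, s}, {p, q, r, t}, {p, q, s, t}, {p, r, s, t}, {q, r, s, t}, S }

Derivation:
Initial family (6 sets): { {}, {r}, {p, q}, {p, s}, {p, q, r}, S }.
Pass 1. New:
  {s, t}  = ᶜ of {p, q, r}
  {p, q, s}  = {p, s} ∪ {p, q}
  {p, r, s}  = {r} ∪ {p, s}
  {q, r, t}  = ᶜ of {p, s}
  {r, s, t}  = ᶜ of {p, q}
  {p, q, r, s}  = {p, s} ∪ {p, q, r}
  {p, q, s, t}  = ᶜ of {r}
  (now 13)
Pass 2. New:
  {t}  = ᶜ of {p, q, r, s}
  {q, t}  = ᶜ of {p, r, s}
  {r, t}  = ᶜ of {p, q, s}
  {p, s, t}  = {s, t} ∪ {p, s}
  {p, q, r, t}  = {p, q, r} ∪ {q, r, t}
  {p, r, s, t}  = {r, s, t} ∪ {p, r, s}
  {q, r, s, t}  = {r, s, t} ∪ {q, r, t}
  (now 20)
Pass 3 adds 6:
  {p}  = ᶜ of {q, r, s, t}
  {q}  = ᶜ of {p, r, s, t}
  {s}  = ᶜ of {p, q, r, t}
  {q, r}  = ᶜ of {p, s, t}
  {p, q, t}  = {q, t} ∪ {p, q}
  {q, s, t}  = {q, t} ∪ {s, t}
  (now 26)
Pass 4 (6 new):
  {p, r}  = ᶜ of {q, s, t}
  {p, t}  = {t} ∪ {p}
  {q, s}  = {q} ∪ {s}
  {r, s}  = ᶜ of {p, q, t}
  {p, r, t}  = {r, t} ∪ {p}
  {q, r, s}  = {q, r} ∪ {s}
  (now 32)
Pass 5 adds nothing — fixpoint reached.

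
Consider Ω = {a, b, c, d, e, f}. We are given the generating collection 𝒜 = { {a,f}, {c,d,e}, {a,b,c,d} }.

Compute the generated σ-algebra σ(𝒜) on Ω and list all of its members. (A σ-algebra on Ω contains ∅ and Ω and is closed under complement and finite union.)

σ(𝒜) = { {}, {a}, {b}, {e}, {f}, {a,b}, {a,e}, {a,f}, {b,e}, {b,f}, {c,d}, {e,f}, {a,b,e}, {a,b,f}, {a,c,d}, {a,e,f}, {b,c,d}, {b,e,f}, {c,d,e}, {c,d,f}, {a,b,c,d}, {a,b,e,f}, {a,c,d,e}, {a,c,d,f}, {b,c,d,e}, {b,c,d,f}, {c,d,e,f}, {a,b,c,d,e}, {a,b,c,d,f}, {a,c,d,e,f}, {b,c,d,e,f}, Ω }

Working:
Initial family (5 sets): { {}, {a,f}, {c,d,e}, {a,b,c,d}, Ω }.
Round 1 adds 6:
  {e,f}  = complement {a,b,c,d}
  {a,b,f}  = complement {c,d,e}
  {b,c,d,e}  = complement {a,f}
  {a,b,c,d,e}  = {c,d,e} ∪ {a,b,c,d}
  {a,b,c,d,f}  = {a,f} ∪ {a,b,c,d}
  {a,c,d,e,f}  = {c,d,e} ∪ {a,f}
  — 11 sets.
Round 2: +7 →
  {b}  = complement {a,c,d,e,f}
  {e}  = complement {a,b,c,d,f}
  {f}  = complement {a,b,c,d,e}
  {a,e,f}  = {e,f} ∪ {a,f}
  {a,b,e,f}  = {e,f} ∪ {a,b,f}
  {c,d,e,f}  = {c,d,e} ∪ {e,f}
  {b,c,d,e,f}  = {e,f} ∪ {b,c,d,e}
  — 18 sets.
Round 3 (7 new):
  {a}  = complement {b,c,d,e,f}
  {a,b}  = complement {c,d,e,f}
  {b,e}  = {b} ∪ {e}
  {b,f}  = {b} ∪ {f}
  {c,d}  = complement {a,b,e,f}
  {b,c,d}  = complement {a,e,f}
  {b,e,f}  = {e,f} ∪ {b}
  — 25 sets.
Round 4: +7 →
  {a,e}  = {e} ∪ {a}
  {a,b,e}  = {b,e} ∪ {a,b}
  {a,c,d}  = complement {b,e,f}
  {c,d,f}  = {c,d} ∪ {f}
  {a,c,d,e}  = complement {b,f}
  {a,c,d,f}  = complement {b,e}
  {b,c,d,f}  = {c,d} ∪ {b,f}
  — 32 sets.
After Round 5 the family is unchanged; done.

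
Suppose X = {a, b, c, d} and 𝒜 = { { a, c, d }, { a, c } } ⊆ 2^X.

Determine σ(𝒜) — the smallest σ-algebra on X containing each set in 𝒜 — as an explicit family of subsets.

Initial family (4 sets): { ∅, { a, c }, { a, c, d }, X }.
Iteration 1: +2 →
  { b }  = complement { a, c, d }
  { b, d }  = complement { a, c }
  |family| = 6
Iteration 2: 1 new —
  { a, b, c }  = { a, c } ∪ { b }
  |family| = 7
Iteration 3 (1 new):
  { d }  = complement { a, b, c }
  |family| = 8
Iteration 4: already closed under ᶜ and ∪.

Hence σ(𝒜) has 8 members: { ∅, { b }, { d }, { a, c }, { b, d }, { a, b, c }, { a, c, d }, X }.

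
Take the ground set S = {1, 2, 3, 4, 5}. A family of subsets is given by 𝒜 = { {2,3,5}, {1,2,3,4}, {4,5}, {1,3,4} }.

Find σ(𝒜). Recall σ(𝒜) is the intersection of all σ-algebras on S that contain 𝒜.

σ(𝒜) = { {}, {1}, {2}, {3}, {4}, {5}, {1,2}, {1,3}, {1,4}, {1,5}, {2,3}, {2,4}, {2,5}, {3,4}, {3,5}, {4,5}, {1,2,3}, {1,2,4}, {1,2,5}, {1,3,4}, {1,3,5}, {1,4,5}, {2,3,4}, {2,3,5}, {2,4,5}, {3,4,5}, {1,2,3,4}, {1,2,3,5}, {1,2,4,5}, {1,3,4,5}, {2,3,4,5}, S }

Working:
Start: 𝒜 ∪ {∅, S} = { {}, {4,5}, {1,3,4}, {2,3,5}, {1,2,3,4}, S }.
Step 1 adds 6:
  {5}  = ᶜ of {1,2,3,4}
  {1,4}  = ᶜ of {2,3,5}
  {2,5}  = ᶜ of {1,3,4}
  {1,2,3}  = ᶜ of {4,5}
  {1,3,4,5}  = {4,5} ∪ {1,3,4}
  {2,3,4,5}  = {4,5} ∪ {2,3,5}
  — 12 sets.
Step 2 adds 6:
  {1}  = ᶜ of {2,3,4,5}
  {2}  = ᶜ of {1,3,4,5}
  {1,4,5}  = {5} ∪ {1,4}
  {2,4,5}  = {2,5} ∪ {4,5}
  {1,2,3,5}  = {2,5} ∪ {1,2,3}
  {1,2,4,5}  = {2,5} ∪ {1,4}
  — 18 sets.
Step 3: 8 new —
  {3}  = ᶜ of {1,2,4,5}
  {4}  = ᶜ of {1,2,3,5}
  {1,2}  = {2} ∪ {1}
  {1,3}  = ᶜ of {2,4,5}
  {1,5}  = {5} ∪ {1}
  {2,3}  = ᶜ of {1,4,5}
  {1,2,4}  = {1,4} ∪ {2}
  {1,2,5}  = {2,5} ∪ {1}
  — 26 sets.
Step 4: 6 new —
  {2,4}  = {2} ∪ {4}
  {3,4}  = ᶜ of {1,2,5}
  {3,5}  = ᶜ of {1,2,4}
  {1,3,5}  = {5} ∪ {1,3}
  {2,3,4}  = ᶜ of {1,5}
  {3,4,5}  = ᶜ of {1,2}
  — 32 sets.
Step 5: stable.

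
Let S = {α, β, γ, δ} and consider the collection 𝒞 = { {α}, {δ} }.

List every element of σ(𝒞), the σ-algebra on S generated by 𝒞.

Answer: σ(𝒞) = { {}, {α}, {δ}, {α, δ}, {β, γ}, {α, β, γ}, {β, γ, δ}, S }

Working:
Seed the family with 𝒞 together with ∅ and S: { {}, {α}, {δ}, S }.
Round 1: +3 →
  {α, δ}  = {δ} ∪ {α}
  {α, β, γ}  = ᶜ of {δ}
  {β, γ, δ}  = ᶜ of {α}
  — 7 sets.
Round 2 adds 1:
  {β, γ}  = ᶜ of {α, δ}
  — 8 sets.
Round 3: no new sets; the family is a σ-algebra.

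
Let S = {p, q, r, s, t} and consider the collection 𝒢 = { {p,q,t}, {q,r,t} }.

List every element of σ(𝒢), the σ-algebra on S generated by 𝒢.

Seed the family with 𝒢 together with ∅ and S: { {}, {p,q,t}, {q,r,t}, S }.
Iteration 1: 3 new —
  {p,s}  = S∖{q,r,t}
  {r,s}  = S∖{p,q,t}
  {p,q,r,t}  = {p,q,t} ∪ {q,r,t}
  (now 7)
Iteration 2: +4 →
  {s}  = S∖{p,q,r,t}
  {p,r,s}  = {r,s} ∪ {p,s}
  {p,q,s,t}  = {p,q,t} ∪ {p,s}
  {q,r,s,t}  = {r,s} ∪ {q,r,t}
  (now 11)
Iteration 3 (3 new):
  {p}  = S∖{q,r,s,t}
  {r}  = S∖{p,q,s,t}
  {q,t}  = S∖{p,r,s}
  (now 14)
Iteration 4 (2 new):
  {p,r}  = {r} ∪ {p}
  {q,s,t}  = {q,t} ∪ {s}
  (now 16)
Iteration 5: closed — nothing new.

Therefore σ(𝒢) = { {}, {p}, {r}, {s}, {p,r}, {p,s}, {q,t}, {r,s}, {p,q,t}, {p,r,s}, {q,r,t}, {q,s,t}, {p,q,r,t}, {p,q,s,t}, {q,r,s,t}, S } (|σ(𝒢)| = 16).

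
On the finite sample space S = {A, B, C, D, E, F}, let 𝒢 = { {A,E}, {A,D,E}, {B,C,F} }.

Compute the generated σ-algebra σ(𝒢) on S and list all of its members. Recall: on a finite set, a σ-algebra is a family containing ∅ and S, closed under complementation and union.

Begin from { {}, {A,E}, {A,D,E}, {B,C,F}, S } (that is, 𝒢 plus ∅ and S).
Pass 1: 2 new —
  {B,C,D,F}  = complement {A,E}
  {A,B,C,E,F}  = {A,E} ∪ {B,C,F}
  — 7 sets.
Pass 2 adds 1:
  {D}  = complement {A,B,C,E,F}
  — 8 sets.
Pass 3 adds nothing — fixpoint reached.

Hence σ(𝒢) has 8 members: { {}, {D}, {A,E}, {A,D,E}, {B,C,F}, {B,C,D,F}, {A,B,C,E,F}, S }.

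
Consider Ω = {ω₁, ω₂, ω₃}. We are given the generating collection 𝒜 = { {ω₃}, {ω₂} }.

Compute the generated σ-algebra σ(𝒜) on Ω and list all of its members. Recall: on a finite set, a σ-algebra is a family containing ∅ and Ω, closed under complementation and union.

Initial family (4 sets): { ∅, {ω₂}, {ω₃}, Ω }.
Step 1 adds 3:
  {ω₁,ω₂}  = ᶜ of {ω₃}
  {ω₁,ω₃}  = ᶜ of {ω₂}
  {ω₂,ω₃}  = {ω₃} ∪ {ω₂}
  (now 7)
Step 2. New:
  {ω₁}  = ᶜ of {ω₂,ω₃}
  (now 8)
Step 3: already closed under ᶜ and ∪.

σ(𝒜) = { ∅, {ω₁}, {ω₂}, {ω₃}, {ω₁,ω₂}, {ω₁,ω₃}, {ω₂,ω₃}, Ω }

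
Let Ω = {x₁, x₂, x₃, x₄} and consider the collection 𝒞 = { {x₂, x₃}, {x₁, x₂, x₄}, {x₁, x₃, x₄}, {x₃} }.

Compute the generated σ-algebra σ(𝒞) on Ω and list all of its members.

Seed the family with 𝒞 together with ∅ and Ω: { {}, {x₃}, {x₂, x₃}, {x₁, x₂, x₄}, {x₁, x₃, x₄}, Ω }.
Round 1: 2 new —
  {x₂}  = Ω∖{x₁, x₃, x₄}
  {x₁, x₄}  = Ω∖{x₂, x₃}
  — 8 sets.
Round 2: closed — nothing new.

|σ(𝒞)| = 8.  σ(𝒞) = { {}, {x₂}, {x₃}, {x₁, x₄}, {x₂, x₃}, {x₁, x₂, x₄}, {x₁, x₃, x₄}, Ω }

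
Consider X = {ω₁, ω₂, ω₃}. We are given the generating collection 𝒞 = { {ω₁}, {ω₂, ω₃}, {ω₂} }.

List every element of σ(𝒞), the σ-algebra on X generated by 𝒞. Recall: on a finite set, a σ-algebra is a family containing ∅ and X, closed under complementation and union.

σ(𝒞) = { {}, {ω₁}, {ω₂}, {ω₃}, {ω₁, ω₂}, {ω₁, ω₃}, {ω₂, ω₃}, X }

Trace:
Begin from { {}, {ω₁}, {ω₂}, {ω₂, ω₃}, X } (that is, 𝒞 plus ∅ and X).
Round 1: +2 →
  {ω₁, ω₂}  = {ω₂} ∪ {ω₁}
  {ω₁, ω₃}  = complement {ω₂}
  |family| = 7
Round 2 (1 new):
  {ω₃}  = complement {ω₁, ω₂}
  |family| = 8
Round 3: no new sets; the family is a σ-algebra.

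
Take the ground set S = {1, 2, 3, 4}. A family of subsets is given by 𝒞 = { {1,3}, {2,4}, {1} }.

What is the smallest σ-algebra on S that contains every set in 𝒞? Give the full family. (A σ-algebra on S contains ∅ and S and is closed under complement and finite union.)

Start: 𝒞 ∪ {∅, S} = { {}, {1}, {1,3}, {2,4}, S }.
Step 1 adds 2:
  {1,2,4}  = {2,4} ∪ {1}
  {2,3,4}  = S∖{1}
Step 2: +1 →
  {3}  = S∖{1,2,4}
Step 3: no new sets; the family is a σ-algebra.

|σ(𝒞)| = 8.  σ(𝒞) = { {}, {1}, {3}, {1,3}, {2,4}, {1,2,4}, {2,3,4}, S }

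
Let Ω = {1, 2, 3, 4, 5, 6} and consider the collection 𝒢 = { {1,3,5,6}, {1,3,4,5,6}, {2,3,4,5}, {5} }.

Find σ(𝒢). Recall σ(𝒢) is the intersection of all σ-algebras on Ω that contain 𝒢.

Take S₀ = 𝒢 ∪ {∅, Ω} = { {}, {5}, {1,3,5,6}, {2,3,4,5}, {1,3,4,5,6}, Ω }.
Round 1 adds 4:
  {2}  = {1,3,4,5,6}ᶜ
  {1,6}  = {2,3,4,5}ᶜ
  {2,4}  = {1,3,5,6}ᶜ
  {1,2,3,4,6}  = {5}ᶜ
  |family| = 10
Round 2 (6 new):
  {2,5}  = {2} ∪ {5}
  {1,2,6}  = {1,6} ∪ {2}
  {1,5,6}  = {1,6} ∪ {5}
  {2,4,5}  = {5} ∪ {2,4}
  {1,2,4,6}  = {1,6} ∪ {2,4}
  {1,2,3,5,6}  = {1,3,5,6} ∪ {2}
  |family| = 16
Round 3 adds 8:
  {4}  = {1,2,3,5,6}ᶜ
  {3,5}  = {1,2,4,6}ᶜ
  {1,3,6}  = {2,4,5}ᶜ
  {2,3,4}  = {1,5,6}ᶜ
  {3,4,5}  = {1,2,6}ᶜ
  {1,2,5,6}  = {2,5} ∪ {1,5,6}
  {1,3,4,6}  = {2,5}ᶜ
  {1,2,4,5,6}  = {2,5} ∪ {1,2,4,6}
  |family| = 24
Round 4 (7 new):
  {3}  = {1,2,4,5,6}ᶜ
  {3,4}  = {1,2,5,6}ᶜ
  {4,5}  = {5} ∪ {4}
  {1,4,6}  = {1,6} ∪ {4}
  {2,3,5}  = {2,5} ∪ {3,5}
  {1,2,3,6}  = {1,3,6} ∪ {2}
  {1,4,5,6}  = {1,5,6} ∪ {4}
  |family| = 31
Round 5 adds 1:
  {2,3}  = {1,4,5,6}ᶜ
  |family| = 32
Round 6: closed — nothing new.

Therefore σ(𝒢) = { {}, {2}, {3}, {4}, {5}, {1,6}, {2,3}, {2,4}, {2,5}, {3,4}, {3,5}, {4,5}, {1,2,6}, {1,3,6}, {1,4,6}, {1,5,6}, {2,3,4}, {2,3,5}, {2,4,5}, {3,4,5}, {1,2,3,6}, {1,2,4,6}, {1,2,5,6}, {1,3,4,6}, {1,3,5,6}, {1,4,5,6}, {2,3,4,5}, {1,2,3,4,6}, {1,2,3,5,6}, {1,2,4,5,6}, {1,3,4,5,6}, Ω } (|σ(𝒢)| = 32).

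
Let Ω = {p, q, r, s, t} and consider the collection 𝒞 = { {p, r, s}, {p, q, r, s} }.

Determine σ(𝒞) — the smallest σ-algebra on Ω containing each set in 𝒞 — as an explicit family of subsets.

Start: 𝒞 ∪ {∅, Ω} = { {}, {p, r, s}, {p, q, r, s}, Ω }.
Round 1: 2 new —
  {t}  = Ω∖{p, q, r, s}
  {q, t}  = Ω∖{p, r, s}
  (now 6)
Round 2. New:
  {p, r, s, t}  = {p, r, s} ∪ {t}
  (now 7)
Round 3 (1 new):
  {q}  = Ω∖{p, r, s, t}
  (now 8)
Round 4: no new sets; the family is a σ-algebra.

|σ(𝒞)| = 8.  σ(𝒞) = { {}, {q}, {t}, {q, t}, {p, r, s}, {p, q, r, s}, {p, r, s, t}, Ω }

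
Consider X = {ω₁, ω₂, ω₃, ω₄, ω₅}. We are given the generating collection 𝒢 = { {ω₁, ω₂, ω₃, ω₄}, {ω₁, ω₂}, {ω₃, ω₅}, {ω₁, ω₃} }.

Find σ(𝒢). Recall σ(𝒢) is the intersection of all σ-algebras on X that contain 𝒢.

Answer: σ(𝒢) = { {}, {ω₁}, {ω₂}, {ω₃}, {ω₄}, {ω₅}, {ω₁, ω₂}, {ω₁, ω₃}, {ω₁, ω₄}, {ω₁, ω₅}, {ω₂, ω₃}, {ω₂, ω₄}, {ω₂, ω₅}, {ω₃, ω₄}, {ω₃, ω₅}, {ω₄, ω₅}, {ω₁, ω₂, ω₃}, {ω₁, ω₂, ω₄}, {ω₁, ω₂, ω₅}, {ω₁, ω₃, ω₄}, {ω₁, ω₃, ω₅}, {ω₁, ω₄, ω₅}, {ω₂, ω₃, ω₄}, {ω₂, ω₃, ω₅}, {ω₂, ω₄, ω₅}, {ω₃, ω₄, ω₅}, {ω₁, ω₂, ω₃, ω₄}, {ω₁, ω₂, ω₃, ω₅}, {ω₁, ω₂, ω₄, ω₅}, {ω₁, ω₃, ω₄, ω₅}, {ω₂, ω₃, ω₄, ω₅}, X }

Check:
Take S₀ = 𝒢 ∪ {∅, X} = { {}, {ω₁, ω₂}, {ω₁, ω₃}, {ω₃, ω₅}, {ω₁, ω₂, ω₃, ω₄}, X }.
Iteration 1: +7 →
  {ω₅}  = ᶜ of {ω₁, ω₂, ω₃, ω₄}
  {ω₁, ω₂, ω₃}  = {ω₁, ω₂} ∪ {ω₁, ω₃}
  {ω₁, ω₂, ω₄}  = ᶜ of {ω₃, ω₅}
  {ω₁, ω₃, ω₅}  = {ω₁, ω₃} ∪ {ω₃, ω₅}
  {ω₂, ω₄, ω₅}  = ᶜ of {ω₁, ω₃}
  {ω₃, ω₄, ω₅}  = ᶜ of {ω₁, ω₂}
  {ω₁, ω₂, ω₃, ω₅}  = {ω₁, ω₂} ∪ {ω₃, ω₅}
  — 13 sets.
Iteration 2 adds 7:
  {ω₄}  = ᶜ of {ω₁, ω₂, ω₃, ω₅}
  {ω₂, ω₄}  = ᶜ of {ω₁, ω₃, ω₅}
  {ω₄, ω₅}  = ᶜ of {ω₁, ω₂, ω₃}
  {ω₁, ω₂, ω₅}  = {ω₁, ω₂} ∪ {ω₅}
  {ω₁, ω₂, ω₄, ω₅}  = {ω₁, ω₂} ∪ {ω₂, ω₄, ω₅}
  {ω₁, ω₃, ω₄, ω₅}  = {ω₃, ω₄, ω₅} ∪ {ω₁, ω₃, ω₅}
  {ω₂, ω₃, ω₄, ω₅}  = {ω₃, ω₄, ω₅} ∪ {ω₂, ω₄, ω₅}
  — 20 sets.
Iteration 3. New:
  {ω₁}  = ᶜ of {ω₂, ω₃, ω₄, ω₅}
  {ω₂}  = ᶜ of {ω₁, ω₃, ω₄, ω₅}
  {ω₃}  = ᶜ of {ω₁, ω₂, ω₄, ω₅}
  {ω₃, ω₄}  = ᶜ of {ω₁, ω₂, ω₅}
  {ω₁, ω₃, ω₄}  = {ω₁, ω₃} ∪ {ω₄}
  — 25 sets.
Iteration 4. New:
  {ω₁, ω₄}  = {ω₄} ∪ {ω₁}
  {ω₁, ω₅}  = {ω₅} ∪ {ω₁}
  {ω₂, ω₃}  = {ω₂} ∪ {ω₃}
  {ω₂, ω₅}  = ᶜ of {ω₁, ω₃, ω₄}
  {ω₁, ω₄, ω₅}  = {ω₄, ω₅} ∪ {ω₁}
  {ω₂, ω₃, ω₄}  = {ω₃, ω₄} ∪ {ω₂}
  {ω₂, ω₃, ω₅}  = {ω₂} ∪ {ω₃, ω₅}
  — 32 sets.
Iteration 5: stable.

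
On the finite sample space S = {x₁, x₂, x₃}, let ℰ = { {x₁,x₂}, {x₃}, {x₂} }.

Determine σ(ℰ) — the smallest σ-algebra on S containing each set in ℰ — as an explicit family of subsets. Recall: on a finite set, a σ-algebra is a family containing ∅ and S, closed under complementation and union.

σ(ℰ) = { ∅, {x₁}, {x₂}, {x₃}, {x₁,x₂}, {x₁,x₃}, {x₂,x₃}, S }

Trace:
Initial family (5 sets): { ∅, {x₂}, {x₃}, {x₁,x₂}, S }.
Pass 1: 2 new —
  {x₁,x₃}  = S∖{x₂}
  {x₂,x₃}  = {x₃} ∪ {x₂}
  |family| = 7
Pass 2 (1 new):
  {x₁}  = S∖{x₂,x₃}
  |family| = 8
Pass 3: stable.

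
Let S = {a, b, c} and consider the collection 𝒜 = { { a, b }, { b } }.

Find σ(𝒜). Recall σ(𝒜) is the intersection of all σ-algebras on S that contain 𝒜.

σ(𝒜) = { {}, { a }, { b }, { c }, { a, b }, { a, c }, { b, c }, S }

Derivation:
Initial family (4 sets): { {}, { b }, { a, b }, S }.
Round 1: 2 new —
  { c }  = ᶜ of { a, b }
  { a, c }  = ᶜ of { b }
  |family| = 6
Round 2: +1 →
  { b, c }  = { c } ∪ { b }
  |family| = 7
Round 3: 1 new —
  { a }  = ᶜ of { b, c }
  |family| = 8
Round 4: closed — nothing new.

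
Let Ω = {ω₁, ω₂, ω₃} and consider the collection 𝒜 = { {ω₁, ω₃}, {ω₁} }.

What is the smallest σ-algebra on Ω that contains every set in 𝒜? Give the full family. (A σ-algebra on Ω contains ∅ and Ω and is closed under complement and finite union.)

Take S₀ = 𝒜 ∪ {∅, Ω} = { {}, {ω₁}, {ω₁, ω₃}, Ω }.
Iteration 1: 2 new —
  {ω₂}  = {ω₁, ω₃}ᶜ
  {ω₂, ω₃}  = {ω₁}ᶜ
  |family| = 6
Iteration 2 adds 1:
  {ω₁, ω₂}  = {ω₂} ∪ {ω₁}
  |family| = 7
Iteration 3: 1 new —
  {ω₃}  = {ω₁, ω₂}ᶜ
  |family| = 8
Iteration 4: already closed under ᶜ and ∪.

σ(𝒜) = { {}, {ω₁}, {ω₂}, {ω₃}, {ω₁, ω₂}, {ω₁, ω₃}, {ω₂, ω₃}, Ω }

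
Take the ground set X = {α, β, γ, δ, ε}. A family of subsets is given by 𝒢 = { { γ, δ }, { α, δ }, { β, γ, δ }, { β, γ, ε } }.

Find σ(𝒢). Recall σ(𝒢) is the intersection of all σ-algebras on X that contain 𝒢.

σ(𝒢) (32 sets): { {}, { α }, { β }, { γ }, { δ }, { ε }, { α, β }, { α, γ }, { α, δ }, { α, ε }, { β, γ }, { β, δ }, { β, ε }, { γ, δ }, { γ, ε }, { δ, ε }, { α, β, γ }, { α, β, δ }, { α, β, ε }, { α, γ, δ }, { α, γ, ε }, { α, δ, ε }, { β, γ, δ }, { β, γ, ε }, { β, δ, ε }, { γ, δ, ε }, { α, β, γ, δ }, { α, β, γ, ε }, { α, β, δ, ε }, { α, γ, δ, ε }, { β, γ, δ, ε }, X }

Trace:
Start: 𝒢 ∪ {∅, X} = { {}, { α, δ }, { γ, δ }, { β, γ, δ }, { β, γ, ε }, X }.
Iteration 1: +5 →
  { α, ε }  = ᶜ of { β, γ, δ }
  { α, β, ε }  = ᶜ of { γ, δ }
  { α, γ, δ }  = { γ, δ } ∪ { α, δ }
  { α, β, γ, δ }  = { β, γ, δ } ∪ { α, δ }
  { β, γ, δ, ε }  = { γ, δ } ∪ { β, γ, ε }
  — 11 sets.
Iteration 2 (7 new):
  { α }  = ᶜ of { β, γ, δ, ε }
  { ε }  = ᶜ of { α, β, γ, δ }
  { β, ε }  = ᶜ of { α, γ, δ }
  { α, δ, ε }  = { α, δ } ∪ { α, ε }
  { α, β, γ, ε }  = { α, β, ε } ∪ { β, γ, ε }
  { α, β, δ, ε }  = { α, β, ε } ∪ { α, δ }
  { α, γ, δ, ε }  = { γ, δ } ∪ { α, ε }
  — 18 sets.
Iteration 3: 5 new —
  { β }  = ᶜ of { α, γ, δ, ε }
  { γ }  = ᶜ of { α, β, δ, ε }
  { δ }  = ᶜ of { α, β, γ, ε }
  { β, γ }  = ᶜ of { α, δ, ε }
  { γ, δ, ε }  = { γ, δ } ∪ { ε }
  — 23 sets.
Iteration 4 (9 new):
  { α, β }  = ᶜ of { γ, δ, ε }
  { α, γ }  = { γ } ∪ { α }
  { β, δ }  = { β } ∪ { δ }
  { γ, ε }  = { ε } ∪ { γ }
  { δ, ε }  = { ε } ∪ { δ }
  { α, β, γ }  = { β, γ } ∪ { α }
  { α, β, δ }  = { β } ∪ { α, δ }
  { α, γ, ε }  = { γ } ∪ { α, ε }
  { β, δ, ε }  = { β, ε } ∪ { δ }
  — 32 sets.
After Iteration 5 the family is unchanged; done.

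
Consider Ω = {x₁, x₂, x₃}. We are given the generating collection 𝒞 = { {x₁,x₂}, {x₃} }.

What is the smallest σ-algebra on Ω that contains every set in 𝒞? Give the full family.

σ(𝒞) = { {}, {x₃}, {x₁,x₂}, Ω }

Check:
Initial family (4 sets): { {}, {x₃}, {x₁,x₂}, Ω }.
Step 1: no new sets; the family is a σ-algebra.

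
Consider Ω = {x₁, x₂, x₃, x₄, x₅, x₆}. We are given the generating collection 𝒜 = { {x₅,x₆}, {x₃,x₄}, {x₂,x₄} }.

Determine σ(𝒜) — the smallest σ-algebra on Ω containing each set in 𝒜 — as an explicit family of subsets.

Begin from { ∅, {x₂,x₄}, {x₃,x₄}, {x₅,x₆}, Ω } (that is, 𝒜 plus ∅ and Ω).
Step 1: +6 →
  {x₂,x₃,x₄}  = {x₃,x₄} ∪ {x₂,x₄}
  {x₁,x₂,x₃,x₄}  = ᶜ of {x₅,x₆}
  {x₁,x₂,x₅,x₆}  = ᶜ of {x₃,x₄}
  {x₁,x₃,x₅,x₆}  = ᶜ of {x₂,x₄}
  {x₂,x₄,x₅,x₆}  = {x₅,x₆} ∪ {x₂,x₄}
  {x₃,x₄,x₅,x₆}  = {x₃,x₄} ∪ {x₅,x₆}
  — 11 sets.
Step 2. New:
  {x₁,x₂}  = ᶜ of {x₃,x₄,x₅,x₆}
  {x₁,x₃}  = ᶜ of {x₂,x₄,x₅,x₆}
  {x₁,x₅,x₆}  = ᶜ of {x₂,x₃,x₄}
  {x₁,x₂,x₃,x₅,x₆}  = {x₁,x₃,x₅,x₆} ∪ {x₁,x₂,x₅,x₆}
  {x₁,x₂,x₄,x₅,x₆}  = {x₂,x₄,x₅,x₆} ∪ {x₁,x₂,x₅,x₆}
  {x₁,x₃,x₄,x₅,x₆}  = {x₁,x₃,x₅,x₆} ∪ {x₃,x₄}
  {x₂,x₃,x₄,x₅,x₆}  = {x₃,x₄} ∪ {x₂,x₄,x₅,x₆}
  — 18 sets.
Step 3: 7 new —
  {x₁}  = ᶜ of {x₂,x₃,x₄,x₅,x₆}
  {x₂}  = ᶜ of {x₁,x₃,x₄,x₅,x₆}
  {x₃}  = ᶜ of {x₁,x₂,x₄,x₅,x₆}
  {x₄}  = ᶜ of {x₁,x₂,x₃,x₅,x₆}
  {x₁,x₂,x₃}  = {x₁,x₂} ∪ {x₁,x₃}
  {x₁,x₂,x₄}  = {x₁,x₂} ∪ {x₂,x₄}
  {x₁,x₃,x₄}  = {x₃,x₄} ∪ {x₁,x₃}
  — 25 sets.
Step 4: +6 →
  {x₁,x₄}  = {x₁} ∪ {x₄}
  {x₂,x₃}  = {x₂} ∪ {x₃}
  {x₂,x₅,x₆}  = ᶜ of {x₁,x₃,x₄}
  {x₃,x₅,x₆}  = ᶜ of {x₁,x₂,x₄}
  {x₄,x₅,x₆}  = ᶜ of {x₁,x₂,x₃}
  {x₁,x₄,x₅,x₆}  = {x₁,x₅,x₆} ∪ {x₄}
  — 31 sets.
Step 5. New:
  {x₂,x₃,x₅,x₆}  = ᶜ of {x₁,x₄}
  — 32 sets.
After Step 6 the family is unchanged; done.

Hence σ(𝒜) has 32 members: { ∅, {x₁}, {x₂}, {x₃}, {x₄}, {x₁,x₂}, {x₁,x₃}, {x₁,x₄}, {x₂,x₃}, {x₂,x₄}, {x₃,x₄}, {x₅,x₆}, {x₁,x₂,x₃}, {x₁,x₂,x₄}, {x₁,x₃,x₄}, {x₁,x₅,x₆}, {x₂,x₃,x₄}, {x₂,x₅,x₆}, {x₃,x₅,x₆}, {x₄,x₅,x₆}, {x₁,x₂,x₃,x₄}, {x₁,x₂,x₅,x₆}, {x₁,x₃,x₅,x₆}, {x₁,x₄,x₅,x₆}, {x₂,x₃,x₅,x₆}, {x₂,x₄,x₅,x₆}, {x₃,x₄,x₅,x₆}, {x₁,x₂,x₃,x₅,x₆}, {x₁,x₂,x₄,x₅,x₆}, {x₁,x₃,x₄,x₅,x₆}, {x₂,x₃,x₄,x₅,x₆}, Ω }.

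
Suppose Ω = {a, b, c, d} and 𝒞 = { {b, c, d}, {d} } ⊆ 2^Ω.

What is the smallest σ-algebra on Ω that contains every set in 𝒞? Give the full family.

Seed the family with 𝒞 together with ∅ and Ω: { ∅, {d}, {b, c, d}, Ω }.
Step 1 adds 2:
  {a}  = complement {b, c, d}
  {a, b, c}  = complement {d}
  [6 total]
Step 2 adds 1:
  {a, d}  = {d} ∪ {a}
  [7 total]
Step 3 adds 1:
  {b, c}  = complement {a, d}
  [8 total]
Step 4: no new sets; the family is a σ-algebra.

Hence σ(𝒞) has 8 members: { ∅, {a}, {d}, {a, d}, {b, c}, {a, b, c}, {b, c, d}, Ω }.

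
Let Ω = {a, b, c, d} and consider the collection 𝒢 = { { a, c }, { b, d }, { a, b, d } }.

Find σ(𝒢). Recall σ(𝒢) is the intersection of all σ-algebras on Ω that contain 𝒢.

|σ(𝒢)| = 8.  σ(𝒢) = { {}, { a }, { c }, { a, c }, { b, d }, { a, b, d }, { b, c, d }, Ω }

Working:
Begin from { {}, { a, c }, { b, d }, { a, b, d }, Ω } (that is, 𝒢 plus ∅ and Ω).
Step 1: 1 new —
  { c }  = { a, b, d }ᶜ
  (now 6)
Step 2: 1 new —
  { b, c, d }  = { c } ∪ { b, d }
  (now 7)
Step 3: 1 new —
  { a }  = { b, c, d }ᶜ
  (now 8)
After Step 4 the family is unchanged; done.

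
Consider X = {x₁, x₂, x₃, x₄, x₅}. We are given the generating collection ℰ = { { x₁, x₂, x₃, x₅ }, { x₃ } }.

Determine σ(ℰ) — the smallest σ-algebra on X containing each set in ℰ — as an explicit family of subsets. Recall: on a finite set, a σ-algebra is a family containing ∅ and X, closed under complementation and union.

Seed the family with ℰ together with ∅ and X: { ∅, { x₃ }, { x₁, x₂, x₃, x₅ }, X }.
Round 1 adds 2:
  { x₄ }  = ᶜ of { x₁, x₂, x₃, x₅ }
  { x₁, x₂, x₄, x₅ }  = ᶜ of { x₃ }
  [6 total]
Round 2 (1 new):
  { x₃, x₄ }  = { x₃ } ∪ { x₄ }
  [7 total]
Round 3. New:
  { x₁, x₂, x₅ }  = ᶜ of { x₃, x₄ }
  [8 total]
Round 4: no new sets; the family is a σ-algebra.

Hence σ(ℰ) has 8 members: { ∅, { x₃ }, { x₄ }, { x₃, x₄ }, { x₁, x₂, x₅ }, { x₁, x₂, x₃, x₅ }, { x₁, x₂, x₄, x₅ }, X }.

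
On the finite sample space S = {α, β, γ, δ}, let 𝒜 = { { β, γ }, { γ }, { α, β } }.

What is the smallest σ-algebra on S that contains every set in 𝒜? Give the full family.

σ(𝒜) (16 sets): { {}, { α }, { β }, { γ }, { δ }, { α, β }, { α, γ }, { α, δ }, { β, γ }, { β, δ }, { γ, δ }, { α, β, γ }, { α, β, δ }, { α, γ, δ }, { β, γ, δ }, S }

Trace:
Initial family (5 sets): { {}, { γ }, { α, β }, { β, γ }, S }.
Round 1: 4 new —
  { α, δ }  = S∖{ β, γ }
  { γ, δ }  = S∖{ α, β }
  { α, β, γ }  = { γ } ∪ { α, β }
  { α, β, δ }  = S∖{ γ }
  (now 9)
Round 2. New:
  { δ }  = S∖{ α, β, γ }
  { α, γ, δ }  = { γ, δ } ∪ { α, δ }
  { β, γ, δ }  = { γ, δ } ∪ { β, γ }
  (now 12)
Round 3 adds 2:
  { α }  = S∖{ β, γ, δ }
  { β }  = S∖{ α, γ, δ }
  (now 14)
Round 4 (2 new):
  { α, γ }  = { γ } ∪ { α }
  { β, δ }  = { δ } ∪ { β }
  (now 16)
After Round 5 the family is unchanged; done.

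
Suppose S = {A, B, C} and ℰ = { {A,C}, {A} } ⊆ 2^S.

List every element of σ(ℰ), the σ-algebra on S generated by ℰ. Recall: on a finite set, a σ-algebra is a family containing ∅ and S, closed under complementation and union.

σ(ℰ) = { {}, {A}, {B}, {C}, {A,B}, {A,C}, {B,C}, S }

Derivation:
Take S₀ = ℰ ∪ {∅, S} = { {}, {A}, {A,C}, S }.
Step 1. New:
  {B}  = ᶜ of {A,C}
  {B,C}  = ᶜ of {A}
  — 6 sets.
Step 2 (1 new):
  {A,B}  = {B} ∪ {A}
  — 7 sets.
Step 3: +1 →
  {C}  = ᶜ of {A,B}
  — 8 sets.
Step 4 adds nothing — fixpoint reached.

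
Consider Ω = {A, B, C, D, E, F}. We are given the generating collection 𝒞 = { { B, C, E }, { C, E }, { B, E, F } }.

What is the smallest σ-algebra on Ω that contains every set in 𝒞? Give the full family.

|σ(𝒞)| = 32.  σ(𝒞) = { {}, { B }, { C }, { E }, { F }, { A, D }, { B, C }, { B, E }, { B, F }, { C, E }, { C, F }, { E, F }, { A, B, D }, { A, C, D }, { A, D, E }, { A, D, F }, { B, C, E }, { B, C, F }, { B, E, F }, { C, E, F }, { A, B, C, D }, { A, B, D, E }, { A, B, D, F }, { A, C, D, E }, { A, C, D, F }, { A, D, E, F }, { B, C, E, F }, { A, B, C, D, E }, { A, B, C, D, F }, { A, B, D, E, F }, { A, C, D, E, F }, Ω }

Check:
Begin from { {}, { C, E }, { B, C, E }, { B, E, F }, Ω } (that is, 𝒞 plus ∅ and Ω).
Pass 1. New:
  { A, C, D }  = complement { B, E, F }
  { A, D, F }  = complement { B, C, E }
  { A, B, D, F }  = complement { C, E }
  { B, C, E, F }  = { B, C, E } ∪ { B, E, F }
Pass 2 (7 new):
  { A, D }  = complement { B, C, E, F }
  { A, C, D, E }  = { A, C, D } ∪ { C, E }
  { A, C, D, F }  = { A, D, F } ∪ { A, C, D }
  { A, B, C, D, E }  = { A, C, D } ∪ { B, C, E }
  { A, B, C, D, F }  = { A, B, D, F } ∪ { A, C, D }
  { A, B, D, E, F }  = { A, B, D, F } ∪ { B, E, F }
  { A, C, D, E, F }  = { A, D, F } ∪ { C, E }
Pass 3 adds 6:
  { B }  = complement { A, C, D, E, F }
  { C }  = complement { A, B, D, E, F }
  { E }  = complement { A, B, C, D, F }
  { F }  = complement { A, B, C, D, E }
  { B, E }  = complement { A, C, D, F }
  { B, F }  = complement { A, C, D, E }
Pass 4 adds 10:
  { B, C }  = { B } ∪ { C }
  { C, F }  = { F } ∪ { C }
  { E, F }  = { F } ∪ { E }
  { A, B, D }  = { B } ∪ { A, D }
  { A, D, E }  = { E } ∪ { A, D }
  { B, C, F }  = { B, F } ∪ { C }
  { C, E, F }  = { F } ∪ { C, E }
  { A, B, C, D }  = { B } ∪ { A, C, D }
  { A, B, D, E }  = { B, E } ∪ { A, D }
  { A, D, E, F }  = { A, D, F } ∪ { E }
Pass 5: stable.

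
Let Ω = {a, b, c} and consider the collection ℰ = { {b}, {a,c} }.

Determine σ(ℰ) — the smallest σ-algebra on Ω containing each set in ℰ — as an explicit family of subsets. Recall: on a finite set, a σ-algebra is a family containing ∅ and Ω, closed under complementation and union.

Initial family (4 sets): { {}, {b}, {a,c}, Ω }.
After Step 1 the family is unchanged; done.

σ(ℰ) = { {}, {b}, {a,c}, Ω }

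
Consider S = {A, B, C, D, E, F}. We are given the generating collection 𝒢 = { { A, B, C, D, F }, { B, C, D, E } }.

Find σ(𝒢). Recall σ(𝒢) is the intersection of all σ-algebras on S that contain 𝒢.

Answer: σ(𝒢) = { {  }, { E }, { A, F }, { A, E, F }, { B, C, D }, { B, C, D, E }, { A, B, C, D, F }, S }

Derivation:
Initial family (4 sets): { {  }, { B, C, D, E }, { A, B, C, D, F }, S }.
Round 1. New:
  { E }  = S∖{ A, B, C, D, F }
  { A, F }  = S∖{ B, C, D, E }
Round 2. New:
  { A, E, F }  = { A, F } ∪ { E }
Round 3 (1 new):
  { B, C, D }  = S∖{ A, E, F }
Round 4: no new sets; the family is a σ-algebra.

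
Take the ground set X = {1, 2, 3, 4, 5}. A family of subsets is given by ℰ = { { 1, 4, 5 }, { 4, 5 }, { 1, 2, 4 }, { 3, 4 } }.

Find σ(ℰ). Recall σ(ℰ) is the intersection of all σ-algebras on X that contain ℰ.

Start: ℰ ∪ {∅, X} = { {}, { 3, 4 }, { 4, 5 }, { 1, 2, 4 }, { 1, 4, 5 }, X }.
Round 1 adds 8:
  { 2, 3 }  = complement { 1, 4, 5 }
  { 3, 5 }  = complement { 1, 2, 4 }
  { 1, 2, 3 }  = complement { 4, 5 }
  { 1, 2, 5 }  = complement { 3, 4 }
  { 3, 4, 5 }  = { 4, 5 } ∪ { 3, 4 }
  { 1, 2, 3, 4 }  = { 3, 4 } ∪ { 1, 2, 4 }
  { 1, 2, 4, 5 }  = { 4, 5 } ∪ { 1, 2, 4 }
  { 1, 3, 4, 5 }  = { 1, 4, 5 } ∪ { 3, 4 }
  |family| = 14
Round 2 (8 new):
  { 2 }  = complement { 1, 3, 4, 5 }
  { 3 }  = complement { 1, 2, 4, 5 }
  { 5 }  = complement { 1, 2, 3, 4 }
  { 1, 2 }  = complement { 3, 4, 5 }
  { 2, 3, 4 }  = { 3, 4 } ∪ { 2, 3 }
  { 2, 3, 5 }  = { 2, 3 } ∪ { 3, 5 }
  { 1, 2, 3, 5 }  = { 1, 2, 3 } ∪ { 1, 2, 5 }
  { 2, 3, 4, 5 }  = { 3, 4, 5 } ∪ { 2, 3 }
  |family| = 22
Round 3 (6 new):
  { 1 }  = complement { 2, 3, 4, 5 }
  { 4 }  = complement { 1, 2, 3, 5 }
  { 1, 4 }  = complement { 2, 3, 5 }
  { 1, 5 }  = complement { 2, 3, 4 }
  { 2, 5 }  = { 2 } ∪ { 5 }
  { 2, 4, 5 }  = { 2 } ∪ { 4, 5 }
  |family| = 28
Round 4 adds 4:
  { 1, 3 }  = complement { 2, 4, 5 }
  { 2, 4 }  = { 2 } ∪ { 4 }
  { 1, 3, 4 }  = complement { 2, 5 }
  { 1, 3, 5 }  = { 3 } ∪ { 1, 5 }
  |family| = 32
Round 5: no new sets; the family is a σ-algebra.

|σ(ℰ)| = 32.  σ(ℰ) = { {}, { 1 }, { 2 }, { 3 }, { 4 }, { 5 }, { 1, 2 }, { 1, 3 }, { 1, 4 }, { 1, 5 }, { 2, 3 }, { 2, 4 }, { 2, 5 }, { 3, 4 }, { 3, 5 }, { 4, 5 }, { 1, 2, 3 }, { 1, 2, 4 }, { 1, 2, 5 }, { 1, 3, 4 }, { 1, 3, 5 }, { 1, 4, 5 }, { 2, 3, 4 }, { 2, 3, 5 }, { 2, 4, 5 }, { 3, 4, 5 }, { 1, 2, 3, 4 }, { 1, 2, 3, 5 }, { 1, 2, 4, 5 }, { 1, 3, 4, 5 }, { 2, 3, 4, 5 }, X }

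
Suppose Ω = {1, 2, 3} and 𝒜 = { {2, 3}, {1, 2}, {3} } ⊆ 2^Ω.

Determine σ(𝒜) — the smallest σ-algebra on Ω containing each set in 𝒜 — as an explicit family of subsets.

Initial family (5 sets): { {}, {3}, {1, 2}, {2, 3}, Ω }.
Iteration 1: 1 new —
  {1}  = {2, 3}ᶜ
  (now 6)
Iteration 2 (1 new):
  {1, 3}  = {3} ∪ {1}
  (now 7)
Iteration 3. New:
  {2}  = {1, 3}ᶜ
  (now 8)
Iteration 4: no new sets; the family is a σ-algebra.

Therefore σ(𝒜) = { {}, {1}, {2}, {3}, {1, 2}, {1, 3}, {2, 3}, Ω } (|σ(𝒜)| = 8).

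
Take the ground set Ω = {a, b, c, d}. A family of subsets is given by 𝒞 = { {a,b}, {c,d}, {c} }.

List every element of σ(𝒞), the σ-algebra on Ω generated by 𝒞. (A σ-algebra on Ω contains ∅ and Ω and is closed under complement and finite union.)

|σ(𝒞)| = 8.  σ(𝒞) = { {}, {c}, {d}, {a,b}, {c,d}, {a,b,c}, {a,b,d}, Ω }

Derivation:
Take S₀ = 𝒞 ∪ {∅, Ω} = { {}, {c}, {a,b}, {c,d}, Ω }.
Pass 1 (2 new):
  {a,b,c}  = {c} ∪ {a,b}
  {a,b,d}  = {c}ᶜ
  — 7 sets.
Pass 2: 1 new —
  {d}  = {a,b,c}ᶜ
  — 8 sets.
Pass 3: already closed under ᶜ and ∪.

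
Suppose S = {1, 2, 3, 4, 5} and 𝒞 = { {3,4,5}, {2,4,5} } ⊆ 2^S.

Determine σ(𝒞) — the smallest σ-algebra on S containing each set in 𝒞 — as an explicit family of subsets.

σ(𝒞) = { ∅, {1}, {2}, {3}, {1,2}, {1,3}, {2,3}, {4,5}, {1,2,3}, {1,4,5}, {2,4,5}, {3,4,5}, {1,2,4,5}, {1,3,4,5}, {2,3,4,5}, S }

Trace:
Seed the family with 𝒞 together with ∅ and S: { ∅, {2,4,5}, {3,4,5}, S }.
Pass 1: +3 →
  {1,2}  = S∖{3,4,5}
  {1,3}  = S∖{2,4,5}
  {2,3,4,5}  = {3,4,5} ∪ {2,4,5}
  (now 7)
Pass 2 adds 4:
  {1}  = S∖{2,3,4,5}
  {1,2,3}  = {1,2} ∪ {1,3}
  {1,2,4,5}  = {1,2} ∪ {2,4,5}
  {1,3,4,5}  = {3,4,5} ∪ {1,3}
  (now 11)
Pass 3 (3 new):
  {2}  = S∖{1,3,4,5}
  {3}  = S∖{1,2,4,5}
  {4,5}  = S∖{1,2,3}
  (now 14)
Pass 4. New:
  {2,3}  = {3} ∪ {2}
  {1,4,5}  = {4,5} ∪ {1}
  (now 16)
Pass 5: already closed under ᶜ and ∪.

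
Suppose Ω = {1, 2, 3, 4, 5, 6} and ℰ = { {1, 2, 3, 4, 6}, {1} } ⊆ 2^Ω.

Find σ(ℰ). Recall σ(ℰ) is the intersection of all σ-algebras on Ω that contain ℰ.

σ(ℰ) (8 sets): { {}, {1}, {5}, {1, 5}, {2, 3, 4, 6}, {1, 2, 3, 4, 6}, {2, 3, 4, 5, 6}, Ω }

Check:
Seed the family with ℰ together with ∅ and Ω: { {}, {1}, {1, 2, 3, 4, 6}, Ω }.
Step 1 adds 2:
  {5}  = {1, 2, 3, 4, 6}ᶜ
  {2, 3, 4, 5, 6}  = {1}ᶜ
Step 2: 1 new —
  {1, 5}  = {5} ∪ {1}
Step 3 (1 new):
  {2, 3, 4, 6}  = {1, 5}ᶜ
Step 4 adds nothing — fixpoint reached.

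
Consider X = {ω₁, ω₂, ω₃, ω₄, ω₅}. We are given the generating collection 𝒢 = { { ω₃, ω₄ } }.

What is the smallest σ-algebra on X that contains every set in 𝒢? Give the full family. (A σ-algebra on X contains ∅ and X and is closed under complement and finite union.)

Start: 𝒢 ∪ {∅, X} = { {  }, { ω₃, ω₄ }, X }.
Step 1 adds 1:
  { ω₁, ω₂, ω₅ }  = complement { ω₃, ω₄ }
  — 4 sets.
Step 2 adds nothing — fixpoint reached.

Therefore σ(𝒢) = { {  }, { ω₃, ω₄ }, { ω₁, ω₂, ω₅ }, X } (|σ(𝒢)| = 4).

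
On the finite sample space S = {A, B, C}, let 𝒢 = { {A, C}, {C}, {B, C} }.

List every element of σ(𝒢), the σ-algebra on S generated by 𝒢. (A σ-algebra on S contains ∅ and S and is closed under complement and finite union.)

Seed the family with 𝒢 together with ∅ and S: { {}, {C}, {A, C}, {B, C}, S }.
Pass 1 adds 3:
  {A}  = {B, C}ᶜ
  {B}  = {A, C}ᶜ
  {A, B}  = {C}ᶜ
  — 8 sets.
Pass 2: already closed under ᶜ and ∪.

σ(𝒢) = { {}, {A}, {B}, {C}, {A, B}, {A, C}, {B, C}, S }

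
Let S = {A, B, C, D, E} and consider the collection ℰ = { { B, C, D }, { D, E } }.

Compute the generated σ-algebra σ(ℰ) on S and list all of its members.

Seed the family with ℰ together with ∅ and S: { {}, { D, E }, { B, C, D }, S }.
Round 1: +3 →
  { A, E }  = ᶜ of { B, C, D }
  { A, B, C }  = ᶜ of { D, E }
  { B, C, D, E }  = { B, C, D } ∪ { D, E }
  [7 total]
Round 2 adds 4:
  { A }  = ᶜ of { B, C, D, E }
  { A, D, E }  = { D, E } ∪ { A, E }
  { A, B, C, D }  = { B, C, D } ∪ { A, B, C }
  { A, B, C, E }  = { A, B, C } ∪ { A, E }
  [11 total]
Round 3: +3 →
  { D }  = ᶜ of { A, B, C, E }
  { E }  = ᶜ of { A, B, C, D }
  { B, C }  = ᶜ of { A, D, E }
  [14 total]
Round 4: +2 →
  { A, D }  = { D } ∪ { A }
  { B, C, E }  = { B, C } ∪ { E }
  [16 total]
Round 5: stable.

Therefore σ(ℰ) = { {}, { A }, { D }, { E }, { A, D }, { A, E }, { B, C }, { D, E }, { A, B, C }, { A, D, E }, { B, C, D }, { B, C, E }, { A, B, C, D }, { A, B, C, E }, { B, C, D, E }, S } (|σ(ℰ)| = 16).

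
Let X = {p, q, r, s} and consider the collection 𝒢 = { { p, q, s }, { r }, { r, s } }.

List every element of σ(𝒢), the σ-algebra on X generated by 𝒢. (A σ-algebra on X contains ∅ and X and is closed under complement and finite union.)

σ(𝒢) = { {  }, { r }, { s }, { p, q }, { r, s }, { p, q, r }, { p, q, s }, X }

Working:
Initial family (5 sets): { {  }, { r }, { r, s }, { p, q, s }, X }.
Round 1. New:
  { p, q }  = ᶜ of { r, s }
  [6 total]
Round 2: +1 →
  { p, q, r }  = { r } ∪ { p, q }
  [7 total]
Round 3. New:
  { s }  = ᶜ of { p, q, r }
  [8 total]
Round 4: already closed under ᶜ and ∪.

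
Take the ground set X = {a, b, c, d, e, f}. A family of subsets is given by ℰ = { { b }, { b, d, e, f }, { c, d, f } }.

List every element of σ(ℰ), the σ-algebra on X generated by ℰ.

Take S₀ = ℰ ∪ {∅, X} = { {}, { b }, { c, d, f }, { b, d, e, f }, X }.
Step 1 adds 5:
  { a, c }  = X∖{ b, d, e, f }
  { a, b, e }  = X∖{ c, d, f }
  { b, c, d, f }  = { b } ∪ { c, d, f }
  { a, c, d, e, f }  = X∖{ b }
  { b, c, d, e, f }  = { b, d, e, f } ∪ { c, d, f }
  — 10 sets.
Step 2. New:
  { a }  = X∖{ b, c, d, e, f }
  { a, e }  = X∖{ b, c, d, f }
  { a, b, c }  = { b } ∪ { a, c }
  { a, b, c, e }  = { a, b, e } ∪ { a, c }
  { a, c, d, f }  = { a, c } ∪ { c, d, f }
  { a, b, c, d, f }  = { b, c, d, f } ∪ { a, c }
  { a, b, d, e, f }  = { a, b, e } ∪ { b, d, e, f }
  — 17 sets.
Step 3 (7 new):
  { c }  = X∖{ a, b, d, e, f }
  { e }  = X∖{ a, b, c, d, f }
  { a, b }  = { b } ∪ { a }
  { b, e }  = X∖{ a, c, d, f }
  { d, f }  = X∖{ a, b, c, e }
  { a, c, e }  = { a, c } ∪ { a, e }
  { d, e, f }  = X∖{ a, b, c }
  — 24 sets.
Step 4. New:
  { b, c }  = { b } ∪ { c }
  { c, e }  = { e } ∪ { c }
  { a, d, f }  = { d, f } ∪ { a }
  { b, c, e }  = { b, e } ∪ { c }
  { b, d, f }  = X∖{ a, c, e }
  { a, b, d, f }  = { a, b } ∪ { d, f }
  { a, d, e, f }  = { a, e } ∪ { d, f }
  { c, d, e, f }  = X∖{ a, b }
  — 32 sets.
Step 5: already closed under ᶜ and ∪.

Therefore σ(ℰ) = { {}, { a }, { b }, { c }, { e }, { a, b }, { a, c }, { a, e }, { b, c }, { b, e }, { c, e }, { d, f }, { a, b, c }, { a, b, e }, { a, c, e }, { a, d, f }, { b, c, e }, { b, d, f }, { c, d, f }, { d, e, f }, { a, b, c, e }, { a, b, d, f }, { a, c, d, f }, { a, d, e, f }, { b, c, d, f }, { b, d, e, f }, { c, d, e, f }, { a, b, c, d, f }, { a, b, d, e, f }, { a, c, d, e, f }, { b, c, d, e, f }, X } (|σ(ℰ)| = 32).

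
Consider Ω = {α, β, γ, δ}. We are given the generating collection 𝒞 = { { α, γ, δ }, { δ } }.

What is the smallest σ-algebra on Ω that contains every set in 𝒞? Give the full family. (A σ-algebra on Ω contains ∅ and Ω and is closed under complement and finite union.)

Initial family (4 sets): { {}, { δ }, { α, γ, δ }, Ω }.
Step 1. New:
  { β }  = { α, γ, δ }ᶜ
  { α, β, γ }  = { δ }ᶜ
  |family| = 6
Step 2 adds 1:
  { β, δ }  = { δ } ∪ { β }
  |family| = 7
Step 3 (1 new):
  { α, γ }  = { β, δ }ᶜ
  |family| = 8
Step 4: no new sets; the family is a σ-algebra.

σ(𝒞) = { {}, { β }, { δ }, { α, γ }, { β, δ }, { α, β, γ }, { α, γ, δ }, Ω }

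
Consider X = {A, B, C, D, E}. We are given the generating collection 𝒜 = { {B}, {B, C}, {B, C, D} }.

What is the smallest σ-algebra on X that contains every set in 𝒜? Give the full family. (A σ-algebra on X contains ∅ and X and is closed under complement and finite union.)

|σ(𝒜)| = 16.  σ(𝒜) = { {}, {B}, {C}, {D}, {A, E}, {B, C}, {B, D}, {C, D}, {A, B, E}, {A, C, E}, {A, D, E}, {B, C, D}, {A, B, C, E}, {A, B, D, E}, {A, C, D, E}, X }

Check:
Take S₀ = 𝒜 ∪ {∅, X} = { {}, {B}, {B, C}, {B, C, D}, X }.
Iteration 1: +3 →
  {A, E}  = ᶜ of {B, C, D}
  {A, D, E}  = ᶜ of {B, C}
  {A, C, D, E}  = ᶜ of {B}
  |family| = 8
Iteration 2 adds 3:
  {A, B, E}  = {B} ∪ {A, E}
  {A, B, C, E}  = {B, C} ∪ {A, E}
  {A, B, D, E}  = {A, D, E} ∪ {B}
  |family| = 11
Iteration 3 (3 new):
  {C}  = ᶜ of {A, B, D, E}
  {D}  = ᶜ of {A, B, C, E}
  {C, D}  = ᶜ of {A, B, E}
  |family| = 14
Iteration 4 adds 2:
  {B, D}  = {D} ∪ {B}
  {A, C, E}  = {C} ∪ {A, E}
  |family| = 16
Iteration 5: stable.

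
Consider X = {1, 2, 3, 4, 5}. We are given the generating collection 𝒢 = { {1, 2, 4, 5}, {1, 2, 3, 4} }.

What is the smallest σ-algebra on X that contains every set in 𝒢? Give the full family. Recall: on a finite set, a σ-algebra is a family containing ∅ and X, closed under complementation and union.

|σ(𝒢)| = 8.  σ(𝒢) = { {}, {3}, {5}, {3, 5}, {1, 2, 4}, {1, 2, 3, 4}, {1, 2, 4, 5}, X }

Working:
Begin from { {}, {1, 2, 3, 4}, {1, 2, 4, 5}, X } (that is, 𝒢 plus ∅ and X).
Iteration 1 (2 new):
  {3}  = X∖{1, 2, 4, 5}
  {5}  = X∖{1, 2, 3, 4}
Iteration 2. New:
  {3, 5}  = {3} ∪ {5}
Iteration 3. New:
  {1, 2, 4}  = X∖{3, 5}
Iteration 4: no new sets; the family is a σ-algebra.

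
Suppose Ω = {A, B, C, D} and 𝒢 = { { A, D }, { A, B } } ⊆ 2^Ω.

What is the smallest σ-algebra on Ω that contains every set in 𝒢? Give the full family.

Seed the family with 𝒢 together with ∅ and Ω: { ∅, { A, B }, { A, D }, Ω }.
Step 1. New:
  { B, C }  = Ω∖{ A, D }
  { C, D }  = Ω∖{ A, B }
  { A, B, D }  = { A, B } ∪ { A, D }
  (now 7)
Step 2: +4 →
  { C }  = Ω∖{ A, B, D }
  { A, B, C }  = { B, C } ∪ { A, B }
  { A, C, D }  = { C, D } ∪ { A, D }
  { B, C, D }  = { C, D } ∪ { B, C }
  (now 11)
Step 3: +3 →
  { A }  = Ω∖{ B, C, D }
  { B }  = Ω∖{ A, C, D }
  { D }  = Ω∖{ A, B, C }
  (now 14)
Step 4 adds 2:
  { A, C }  = { C } ∪ { A }
  { B, D }  = { D } ∪ { B }
  (now 16)
Step 5: already closed under ᶜ and ∪.

σ(𝒢) = { ∅, { A }, { B }, { C }, { D }, { A, B }, { A, C }, { A, D }, { B, C }, { B, D }, { C, D }, { A, B, C }, { A, B, D }, { A, C, D }, { B, C, D }, Ω }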